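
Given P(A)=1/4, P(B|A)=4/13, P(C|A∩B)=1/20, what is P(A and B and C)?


P(A∩B∩C) = P(A) * P(B|A) * P(C|A∩B)
= 1/4 * 4/13 * 1/20
= 1/13 * 1/20 = 1/260

1/260


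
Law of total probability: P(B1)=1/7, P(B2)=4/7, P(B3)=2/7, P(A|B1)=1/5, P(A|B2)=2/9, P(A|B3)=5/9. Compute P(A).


P(A) = P(A|B1)P(B1) + P(A|B2)P(B2) + P(A|B3)P(B3)
= 1/5*1/7 + 2/9*4/7 + 5/9*2/7
= 1/35 + 8/63 + 10/63 = 11/35

11/35


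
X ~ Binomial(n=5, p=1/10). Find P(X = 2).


P(X=2) = C(5,2) * p^2 * (1-p)^3
= 10 * 1/100 * 729/1000
= 729/10000

729/10000


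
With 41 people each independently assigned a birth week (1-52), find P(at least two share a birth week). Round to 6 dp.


P(all different) = prod((52-i)/52 for i=0..40) = 0.000000
P(at least one match) = 1 - 0.000000 = 1.000000

1.000000


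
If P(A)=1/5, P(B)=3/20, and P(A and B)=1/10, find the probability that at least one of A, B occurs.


P(A∪B) = P(A) + P(B) - P(A∩B)
= 1/5 + 3/20 - 1/10 = 1/4

1/4


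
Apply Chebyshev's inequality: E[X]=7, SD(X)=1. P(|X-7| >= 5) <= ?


k = 5/1 = 5
Chebyshev: P(|X-mu| >= k*sigma) <= 1/k^2 = 1/5^2 = 1/25

1/25


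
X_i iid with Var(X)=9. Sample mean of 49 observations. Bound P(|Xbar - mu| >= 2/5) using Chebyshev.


Var(Xbar) = Var(X)/n = 9/49
Chebyshev: P(|Xbar-mu| >= 2/5) <= Var(Xbar)/(2/5)^2 = (9/49)/(4/25) = 225/196
Bound exceeds 1, so trivial bound: 1

1


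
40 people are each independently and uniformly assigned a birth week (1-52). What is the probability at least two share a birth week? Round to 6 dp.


P(all different) = prod((52-i)/52 for i=0..39) = 0.000000
P(at least one match) = 1 - 0.000000 = 1.000000

1.000000


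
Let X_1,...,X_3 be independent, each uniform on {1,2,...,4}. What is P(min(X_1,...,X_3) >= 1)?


P(min >= 1) = P(all X_i >= 1) = (P(X_1 >= 1))^3
= (4/4)^3 = 1^3 = 1

1


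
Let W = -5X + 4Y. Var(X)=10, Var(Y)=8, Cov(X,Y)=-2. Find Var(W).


Var(-5X + 4Y) = (-5)^2*Var(X) + 4^2*Var(Y) + 2*(-5)*4*Cov(X,Y)
= 25*10 + 16*8 - 40*(-2)
= 250 + 128 + 80 = 458

458


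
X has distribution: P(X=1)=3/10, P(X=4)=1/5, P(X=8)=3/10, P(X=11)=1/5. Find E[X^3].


E[X^3] = sum(g(x)*P(x))
= 1*3/10 + 64*1/5 + 512*3/10 + 1331*1/5
= 4329/10

4329/10


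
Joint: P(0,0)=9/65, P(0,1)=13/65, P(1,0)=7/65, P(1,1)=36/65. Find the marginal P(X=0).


P(X=0) = P(0,0)+P(0,1) = 9/65 + 13/65 = 22/65

22/65


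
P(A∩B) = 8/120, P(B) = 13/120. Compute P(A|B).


P(A|B) = P(A∩B)/P(B) = (8/120)/(13/120) = 8/13

8/13


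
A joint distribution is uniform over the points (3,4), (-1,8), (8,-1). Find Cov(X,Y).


E[X]=10/3, E[Y]=11/3, E[XY]=-4/3
Cov(X,Y) = E[XY] - E[X]E[Y] = -4/3 - 10/3*11/3 = -122/9

-122/9


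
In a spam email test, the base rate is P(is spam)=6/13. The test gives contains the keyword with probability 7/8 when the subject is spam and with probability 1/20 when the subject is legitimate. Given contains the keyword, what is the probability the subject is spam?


P(A) = P(A|B)P(B) + P(A|B')P(B') = 7/8*6/13 + 1/20*7/13 = 28/65
P(B|A) = P(A|B)P(B)/P(A) = (21/52)/(28/65) = 15/16

15/16


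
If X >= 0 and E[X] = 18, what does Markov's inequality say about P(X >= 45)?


Markov: P(X >= a) <= E[X]/a
P(X >= 45) <= 18/45 = 2/5

2/5


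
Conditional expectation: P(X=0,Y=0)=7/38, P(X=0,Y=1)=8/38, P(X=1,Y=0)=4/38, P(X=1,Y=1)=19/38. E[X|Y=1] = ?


P(Y=1) = 27/38
E[X|Y=1] = (0*8 + 1*19)/27 = 19/27

19/27


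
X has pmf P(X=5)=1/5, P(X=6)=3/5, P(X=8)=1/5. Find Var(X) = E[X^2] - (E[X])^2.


E[X] = 31/5, E[X^2] = 197/5
Var(X) = E[X^2] - (E[X])^2 = 197/5 - (31/5)^2 = 24/25

24/25


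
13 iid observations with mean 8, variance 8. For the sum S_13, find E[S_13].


E[S_n] = n*E[X_1] = 13*8 = 104

104


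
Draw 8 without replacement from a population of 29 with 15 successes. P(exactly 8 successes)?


P(X=8) = C(15,8)*C(14,0) / C(29,8)
= 6435*1 / 4292145
= 6435/4292145 = 1/667

1/667


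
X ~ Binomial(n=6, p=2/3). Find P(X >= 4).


P(X>=4) = P(X=4) + P(X=5) + P(X=6)
= 80/243 + 64/243 + 64/729
= 496/729

496/729


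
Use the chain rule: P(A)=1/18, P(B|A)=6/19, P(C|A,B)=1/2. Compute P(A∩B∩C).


P(A∩B∩C) = P(A) * P(B|A) * P(C|A∩B)
= 1/18 * 6/19 * 1/2
= 1/57 * 1/2 = 1/114

1/114


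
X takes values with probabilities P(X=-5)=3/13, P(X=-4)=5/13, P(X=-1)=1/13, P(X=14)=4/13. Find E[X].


E[X] = sum(x * P(x))
= -5*3/13 - 4*5/13 - 1*1/13 + 14*4/13
= 20/13

20/13


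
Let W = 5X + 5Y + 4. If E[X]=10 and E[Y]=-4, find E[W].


E[5X + 5Y + 4] = 5*E[X] + 5*E[Y] + 4
= (5)*(10) + (5)*(-4) + (4)
= 50 - 20 + 4 = 34

34


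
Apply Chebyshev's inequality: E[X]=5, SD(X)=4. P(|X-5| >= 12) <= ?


k = 12/4 = 3
Chebyshev: P(|X-mu| >= k*sigma) <= 1/k^2 = 1/3^2 = 1/9

1/9


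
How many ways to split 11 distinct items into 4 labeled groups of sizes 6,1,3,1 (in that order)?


11! = 39916800
Denominator: 6!=720 * 1!=1 * 3!=6 * 1!=1
Coefficient = 39916800 / 4320 = 9240

9240


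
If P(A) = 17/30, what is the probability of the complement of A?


P(A') = 1 - P(A) = 1 - 17/30 = 13/30

13/30


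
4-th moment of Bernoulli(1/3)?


For Bernoulli: X in {0,1}
E[X^4] = 0^4*(1-1/3) + 1^4*1/3 = 1/3

1/3


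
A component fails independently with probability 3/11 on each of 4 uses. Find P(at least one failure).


P(at least one) = 1 - P(none)
P(none) = (1 - 3/11)^4 = (8/11)^4 = 4096/14641
P(at least one) = 1 - 4096/14641 = 10545/14641

10545/14641


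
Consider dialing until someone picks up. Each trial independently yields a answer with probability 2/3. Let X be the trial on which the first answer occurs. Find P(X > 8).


P(X > 8) = P(first 8 trials all fail) = (1-p)^8 = (1/3)^8 = 1/6561

1/6561


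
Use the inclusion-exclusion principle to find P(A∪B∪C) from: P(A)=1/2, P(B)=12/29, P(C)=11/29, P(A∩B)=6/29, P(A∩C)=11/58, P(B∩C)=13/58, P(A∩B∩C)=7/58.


P(A∪B∪C) = P(A)+P(B)+P(C) - P(AB)-P(AC)-P(BC) + P(ABC)
= 1/2+12/29+11/29 - 6/29-11/58-13/58 + 7/58
= 23/29

23/29


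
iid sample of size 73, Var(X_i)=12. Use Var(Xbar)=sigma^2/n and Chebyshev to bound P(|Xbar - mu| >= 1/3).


Var(Xbar) = Var(X)/n = 12/73
Chebyshev: P(|Xbar-mu| >= 1/3) <= Var(Xbar)/(1/3)^2 = (12/73)/(1/9) = 108/73
Bound exceeds 1, so trivial bound: 1

1


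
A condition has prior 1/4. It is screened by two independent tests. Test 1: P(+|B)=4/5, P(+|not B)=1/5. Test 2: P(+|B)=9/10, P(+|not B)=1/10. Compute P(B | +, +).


After test 1: P(+) = 4/5*1/4 + 1/5*3/4 = 7/20
P(B|+) = (1/5)/(7/20) = 4/7
After test 2 (use post1 as new prior): P(+) = 9/10*4/7 + 1/10*3/7 = 39/70
P(B|+,+) = (18/35)/(39/70) = 12/13

12/13


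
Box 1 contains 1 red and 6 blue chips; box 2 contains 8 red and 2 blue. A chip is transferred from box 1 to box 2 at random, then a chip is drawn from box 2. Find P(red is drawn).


P(transfer red) = 1/7; P(transfer blue) = 6/7
If red transferred: Urn II has 9 red of 11, so P(red|red moved) = 9/11
If blue transferred: Urn II has 8 red of 11, so P(red|blue moved) = 8/11
By total probability: P(red) = 1/7*9/11 + 6/7*8/11 = 57/77

57/77


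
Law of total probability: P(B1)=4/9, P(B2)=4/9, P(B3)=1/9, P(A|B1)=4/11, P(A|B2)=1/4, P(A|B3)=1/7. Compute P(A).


P(A) = P(A|B1)P(B1) + P(A|B2)P(B2) + P(A|B3)P(B3)
= 4/11*4/9 + 1/4*4/9 + 1/7*1/9
= 16/99 + 1/9 + 1/63 = 200/693

200/693


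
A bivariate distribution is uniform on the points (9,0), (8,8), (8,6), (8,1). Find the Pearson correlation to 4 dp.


Cov(X,Y) = -0.9375, Var(X) = 0.1875, Var(Y) = 11.1875
rho = Cov/(sqrt(VarX)*sqrt(VarY)) = -0.6473

-0.6473


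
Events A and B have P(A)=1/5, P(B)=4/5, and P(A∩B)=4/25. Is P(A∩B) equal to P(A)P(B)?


P(A)*P(B) = 1/5*4/5 = 4/25
P(A∩B) = 4/25, which equals P(A)P(B), so independent

Yes, A and B are independent


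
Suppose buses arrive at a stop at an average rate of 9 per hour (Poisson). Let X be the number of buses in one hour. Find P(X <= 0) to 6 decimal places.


P(X<=0) = e^(-9)*9^0/0!
≈ 0.0001234098
≈ 0.000123

0.000123


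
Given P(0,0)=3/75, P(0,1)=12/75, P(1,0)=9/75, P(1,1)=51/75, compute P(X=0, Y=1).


Read from table: P(X=0, Y=1) = 12/75 = 4/25

4/25


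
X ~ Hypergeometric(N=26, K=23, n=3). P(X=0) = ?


P(X=0) = C(23,0)*C(3,3) / C(26,3)
= 1*1 / 2600
= 1/2600

1/2600


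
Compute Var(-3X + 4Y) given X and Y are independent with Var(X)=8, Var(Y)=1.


Independence => Cov(X,Y)=0
Var(-3X + 4Y) = (-3)^2*Var(X) + 4^2*Var(Y)
= 9*8 + 16*1 = 88

88


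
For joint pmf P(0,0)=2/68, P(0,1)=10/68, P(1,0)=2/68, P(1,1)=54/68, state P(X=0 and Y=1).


Read from table: P(X=0, Y=1) = 10/68 = 5/34

5/34


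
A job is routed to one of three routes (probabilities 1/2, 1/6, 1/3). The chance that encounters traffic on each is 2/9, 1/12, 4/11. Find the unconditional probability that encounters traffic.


P(A) = P(A|B1)P(B1) + P(A|B2)P(B2) + P(A|B3)P(B3)
= 2/9*1/2 + 1/12*1/6 + 4/11*1/3
= 1/9 + 1/72 + 4/33 = 65/264

65/264


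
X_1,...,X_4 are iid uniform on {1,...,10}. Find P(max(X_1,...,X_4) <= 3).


P(max <= 3) = P(all X_i <= 3) = (P(X_1 <= 3))^4
= (3/10)^4 = 81/10000

81/10000


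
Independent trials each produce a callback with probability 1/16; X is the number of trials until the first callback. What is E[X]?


For geometric (trials until first success), E[X] = 1/p = 1/(1/16) = 16

16


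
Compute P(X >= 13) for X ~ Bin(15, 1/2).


P(X>=13) = P(X=13) + P(X=14) + P(X=15)
= 105/32768 + 15/32768 + 1/32768
= 121/32768

121/32768


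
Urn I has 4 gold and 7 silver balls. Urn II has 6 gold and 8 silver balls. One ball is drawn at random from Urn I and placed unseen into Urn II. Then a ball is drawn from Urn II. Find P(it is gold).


P(transfer gold) = 4/11; P(transfer silver) = 7/11
If gold transferred: Urn II has 7 gold of 15, so P(gold|gold moved) = 7/15
If silver transferred: Urn II has 6 gold of 15, so P(gold|silver moved) = 2/5
By total probability: P(gold) = 4/11*7/15 + 7/11*2/5 = 14/33

14/33


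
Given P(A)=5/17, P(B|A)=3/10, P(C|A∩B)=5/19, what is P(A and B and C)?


P(A∩B∩C) = P(A) * P(B|A) * P(C|A∩B)
= 5/17 * 3/10 * 5/19
= 3/34 * 5/19 = 15/646

15/646


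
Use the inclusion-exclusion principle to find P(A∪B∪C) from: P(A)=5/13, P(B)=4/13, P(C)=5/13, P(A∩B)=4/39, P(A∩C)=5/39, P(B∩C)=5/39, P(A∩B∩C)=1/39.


P(A∪B∪C) = P(A)+P(B)+P(C) - P(AB)-P(AC)-P(BC) + P(ABC)
= 5/13+4/13+5/13 - 4/39-5/39-5/39 + 1/39
= 29/39

29/39


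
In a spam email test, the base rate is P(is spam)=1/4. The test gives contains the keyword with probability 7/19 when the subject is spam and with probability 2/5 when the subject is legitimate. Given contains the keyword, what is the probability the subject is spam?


P(A) = P(A|B)P(B) + P(A|B')P(B') = 7/19*1/4 + 2/5*3/4 = 149/380
P(B|A) = P(A|B)P(B)/P(A) = (7/76)/(149/380) = 35/149

35/149


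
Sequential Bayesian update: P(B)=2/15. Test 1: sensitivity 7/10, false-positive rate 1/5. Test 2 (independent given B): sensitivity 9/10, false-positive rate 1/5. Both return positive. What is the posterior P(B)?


After test 1: P(+) = 7/10*2/15 + 1/5*13/15 = 4/15
P(B|+) = (7/75)/(4/15) = 7/20
After test 2 (use post1 as new prior): P(+) = 9/10*7/20 + 1/5*13/20 = 89/200
P(B|+,+) = (63/200)/(89/200) = 63/89

63/89


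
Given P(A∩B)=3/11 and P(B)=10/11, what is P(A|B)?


P(A|B) = P(A∩B)/P(B) = (6/22)/(20/22) = 6/20 = 3/10

3/10


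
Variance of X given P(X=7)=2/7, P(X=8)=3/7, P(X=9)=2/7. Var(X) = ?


E[X] = 8, E[X^2] = 452/7
Var(X) = E[X^2] - (E[X])^2 = 452/7 - (8)^2 = 4/7

4/7


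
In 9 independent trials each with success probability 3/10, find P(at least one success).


P(at least one) = 1 - P(none)
P(none) = (1 - 3/10)^9 = (7/10)^9 = 40353607/1000000000
P(at least one) = 1 - 40353607/1000000000 = 959646393/1000000000

959646393/1000000000


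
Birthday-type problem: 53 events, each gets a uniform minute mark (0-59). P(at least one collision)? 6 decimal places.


P(all different) = prod((60-i)/60 for i=0..52) = 0.000000
P(at least one match) = 1 - 0.000000 = 1.000000

1.000000


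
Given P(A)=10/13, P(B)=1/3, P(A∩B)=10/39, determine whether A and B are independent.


P(A)*P(B) = 10/13*1/3 = 10/39
P(A∩B) = 10/39, which equals P(A)P(B), so independent

Yes, A and B are independent


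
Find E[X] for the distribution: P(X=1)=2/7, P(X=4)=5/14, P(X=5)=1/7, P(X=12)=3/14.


E[X] = sum(x * P(x))
= 1*2/7 + 4*5/14 + 5*1/7 + 12*3/14
= 5

5


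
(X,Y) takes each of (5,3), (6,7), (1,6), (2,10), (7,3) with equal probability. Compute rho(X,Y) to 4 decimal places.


Cov(X,Y) = -3.5600, Var(X) = 5.3600, Var(Y) = 6.9600
rho = Cov/(sqrt(VarX)*sqrt(VarY)) = -0.5829

-0.5829


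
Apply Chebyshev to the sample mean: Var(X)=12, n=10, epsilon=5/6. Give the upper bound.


Var(Xbar) = Var(X)/n = 12/10
Chebyshev: P(|Xbar-mu| >= 5/6) <= Var(Xbar)/(5/6)^2 = (6/5)/(25/36) = 216/125
Bound exceeds 1, so trivial bound: 1

1


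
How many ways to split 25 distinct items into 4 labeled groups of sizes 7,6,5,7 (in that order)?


25! = 15511210043330985984000000
Denominator: 7!=5040 * 6!=720 * 5!=120 * 7!=5040
Coefficient = 15511210043330985984000000 / 2194698240000 = 7067582121600

7067582121600


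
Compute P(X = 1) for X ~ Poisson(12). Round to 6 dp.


P(X=1) = e^(-12) * 12^1 / 1!
≈ 0.000006144212353 * 12 / 1
≈ 0.000074

0.000074


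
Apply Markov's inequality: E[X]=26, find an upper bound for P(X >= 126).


Markov: P(X >= a) <= E[X]/a
P(X >= 126) <= 26/126 = 13/63

13/63


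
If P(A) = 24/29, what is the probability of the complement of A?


P(A') = 1 - P(A) = 1 - 24/29 = 5/29

5/29


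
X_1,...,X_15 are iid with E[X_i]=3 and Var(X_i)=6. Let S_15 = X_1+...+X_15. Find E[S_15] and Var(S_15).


E[S_n] = n*mu = 15*3 = 45
Var(S_n) = n*sigma^2 = 15*6 = 90

E[S_15]=45, Var(S_15)=90


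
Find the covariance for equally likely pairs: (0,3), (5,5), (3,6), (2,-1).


E[X]=5/2, E[Y]=13/4, E[XY]=41/4
Cov(X,Y) = E[XY] - E[X]E[Y] = 41/4 - 5/2*13/4 = 17/8

17/8


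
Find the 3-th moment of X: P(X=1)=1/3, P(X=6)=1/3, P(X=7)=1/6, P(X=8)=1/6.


E[X^3] = sum(x^3 * P(x))
= 1*1/3 + 216*1/3 + 343*1/6 + 512*1/6
= 1289/6

1289/6


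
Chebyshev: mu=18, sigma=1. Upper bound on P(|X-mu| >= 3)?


k = 3/1 = 3
Chebyshev: P(|X-mu| >= k*sigma) <= 1/k^2 = 1/3^2 = 1/9

1/9


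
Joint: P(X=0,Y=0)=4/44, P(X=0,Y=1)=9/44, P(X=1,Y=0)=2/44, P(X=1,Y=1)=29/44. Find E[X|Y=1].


P(Y=1) = 38/44
E[X|Y=1] = (0*9 + 1*29)/38 = 29/38

29/38


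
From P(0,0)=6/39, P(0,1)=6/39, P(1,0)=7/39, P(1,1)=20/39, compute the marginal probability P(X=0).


P(X=0) = P(0,0)+P(0,1) = 6/39 + 6/39 = 12/39 = 4/13

4/13


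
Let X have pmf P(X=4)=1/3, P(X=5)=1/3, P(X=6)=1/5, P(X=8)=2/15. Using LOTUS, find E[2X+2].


E[2X+2] = sum(g(x)*P(x))
= 10*1/3 + 12*1/3 + 14*1/5 + 18*2/15
= 188/15

188/15


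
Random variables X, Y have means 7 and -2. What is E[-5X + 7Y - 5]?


E[-5X + 7Y - 5] = -5*E[X] + 7*E[Y] - 5
= (-5)*(7) + (7)*(-2) + (-5)
= -35 - 14 - 5 = -54

-54


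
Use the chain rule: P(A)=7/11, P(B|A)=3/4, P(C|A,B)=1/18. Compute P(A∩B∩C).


P(A∩B∩C) = P(A) * P(B|A) * P(C|A∩B)
= 7/11 * 3/4 * 1/18
= 21/44 * 1/18 = 7/264

7/264


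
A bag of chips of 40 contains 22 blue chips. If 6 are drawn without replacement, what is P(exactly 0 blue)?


P(X=0) = C(22,0)*C(18,6) / C(40,6)
= 1*18564 / 3838380
= 18564/3838380 = 17/3515

17/3515


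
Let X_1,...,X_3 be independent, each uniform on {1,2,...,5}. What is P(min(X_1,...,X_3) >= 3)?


P(min >= 3) = P(all X_i >= 3) = (P(X_1 >= 3))^3
= (3/5)^3 = 27/125

27/125


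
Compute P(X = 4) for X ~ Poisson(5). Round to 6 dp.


P(X=4) = e^(-5) * 5^4 / 4!
≈ 0.006737946999 * 625 / 24
≈ 0.175467

0.175467


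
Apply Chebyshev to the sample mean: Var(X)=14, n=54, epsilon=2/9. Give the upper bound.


Var(Xbar) = Var(X)/n = 14/54
Chebyshev: P(|Xbar-mu| >= 2/9) <= Var(Xbar)/(2/9)^2 = (7/27)/(4/81) = 21/4
Bound exceeds 1, so trivial bound: 1

1


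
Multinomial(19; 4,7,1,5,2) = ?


19! = 121645100408832000
Denominator: 4!=24 * 7!=5040 * 1!=1 * 5!=120 * 2!=2
Coefficient = 121645100408832000 / 29030400 = 4190266080

4190266080


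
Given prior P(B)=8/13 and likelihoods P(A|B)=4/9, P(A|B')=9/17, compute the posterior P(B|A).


P(A) = P(A|B)P(B) + P(A|B')P(B') = 4/9*8/13 + 9/17*5/13 = 73/153
P(B|A) = P(A|B)P(B)/P(A) = (32/117)/(73/153) = 544/949

544/949


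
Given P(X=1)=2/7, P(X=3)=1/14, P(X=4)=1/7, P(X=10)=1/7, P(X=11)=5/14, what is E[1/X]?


E[1/X] = sum(g(x)*P(x))
= 1*2/7 + 1/3*1/14 + 1/4*1/7 + 1/10*1/7 + 1/11*5/14
= 1811/4620

1811/4620


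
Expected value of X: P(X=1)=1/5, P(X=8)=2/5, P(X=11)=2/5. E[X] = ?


E[X] = sum(x * P(x))
= 1*1/5 + 8*2/5 + 11*2/5
= 39/5

39/5


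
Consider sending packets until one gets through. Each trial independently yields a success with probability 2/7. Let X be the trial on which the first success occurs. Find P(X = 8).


P(X=8) = (1-p)^7 * p = (5/7)^7 * 2/7
= 78125/823543 * 2/7 = 156250/5764801

156250/5764801


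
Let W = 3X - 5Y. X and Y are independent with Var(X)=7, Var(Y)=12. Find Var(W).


Independence => Cov(X,Y)=0
Var(3X - 5Y) = 3^2*Var(X) + (-5)^2*Var(Y)
= 9*7 + 25*12 = 363

363


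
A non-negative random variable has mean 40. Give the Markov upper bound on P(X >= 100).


Markov: P(X >= a) <= E[X]/a
P(X >= 100) <= 40/100 = 2/5

2/5


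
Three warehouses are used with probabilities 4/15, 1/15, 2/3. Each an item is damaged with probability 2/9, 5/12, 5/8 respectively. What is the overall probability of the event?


P(A) = P(A|B1)P(B1) + P(A|B2)P(B2) + P(A|B3)P(B3)
= 2/9*4/15 + 5/12*1/15 + 5/8*2/3
= 8/135 + 1/36 + 5/12 = 68/135

68/135


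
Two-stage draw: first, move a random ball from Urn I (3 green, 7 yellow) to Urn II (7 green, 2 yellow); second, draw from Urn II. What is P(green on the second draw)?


P(transfer green) = 3/10; P(transfer yellow) = 7/10
If green transferred: Urn II has 8 green of 10, so P(green|green moved) = 4/5
If yellow transferred: Urn II has 7 green of 10, so P(green|yellow moved) = 7/10
By total probability: P(green) = 3/10*4/5 + 7/10*7/10 = 73/100

73/100


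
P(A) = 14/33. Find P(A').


P(A') = 1 - P(A) = 1 - 14/33 = 19/33

19/33


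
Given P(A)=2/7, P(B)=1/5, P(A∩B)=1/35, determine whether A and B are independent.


P(A)*P(B) = 2/7*1/5 = 2/35
P(A∩B) = 1/35 != 2/35, so not independent

No, A and B are not independent


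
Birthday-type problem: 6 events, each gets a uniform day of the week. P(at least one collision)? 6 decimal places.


P(all different) = prod((7-i)/7 for i=0..5) = 0.042839
P(at least one match) = 1 - 0.042839 = 0.957161

0.957161


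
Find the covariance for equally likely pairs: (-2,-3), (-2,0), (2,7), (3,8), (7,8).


E[X]=8/5, E[Y]=4, E[XY]=20
Cov(X,Y) = E[XY] - E[X]E[Y] = 20 - 8/5*4 = 68/5

68/5


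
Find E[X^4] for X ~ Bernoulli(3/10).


For Bernoulli: X in {0,1}
E[X^4] = 0^4*(1-3/10) + 1^4*3/10 = 3/10

3/10


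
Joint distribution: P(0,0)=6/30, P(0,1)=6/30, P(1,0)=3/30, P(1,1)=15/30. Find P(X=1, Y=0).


Read from table: P(X=1, Y=0) = 3/30 = 1/10

1/10


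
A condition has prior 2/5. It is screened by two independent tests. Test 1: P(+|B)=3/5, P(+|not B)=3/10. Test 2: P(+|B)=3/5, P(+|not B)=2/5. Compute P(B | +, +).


After test 1: P(+) = 3/5*2/5 + 3/10*3/5 = 21/50
P(B|+) = (6/25)/(21/50) = 4/7
After test 2 (use post1 as new prior): P(+) = 3/5*4/7 + 2/5*3/7 = 18/35
P(B|+,+) = (12/35)/(18/35) = 2/3

2/3


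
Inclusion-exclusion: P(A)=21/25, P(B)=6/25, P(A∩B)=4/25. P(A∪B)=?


P(A∪B) = P(A) + P(B) - P(A∩B)
= 21/25 + 6/25 - 4/25 = 23/25

23/25


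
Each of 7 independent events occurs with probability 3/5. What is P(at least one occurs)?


P(at least one) = 1 - P(none)
P(none) = (1 - 3/5)^7 = (2/5)^7 = 128/78125
P(at least one) = 1 - 128/78125 = 77997/78125

77997/78125


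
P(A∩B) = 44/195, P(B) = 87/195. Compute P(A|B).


P(A|B) = P(A∩B)/P(B) = (44/195)/(87/195) = 44/87

44/87


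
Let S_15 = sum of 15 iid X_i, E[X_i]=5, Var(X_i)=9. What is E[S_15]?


E[S_n] = n*E[X_1] = 15*5 = 75

75


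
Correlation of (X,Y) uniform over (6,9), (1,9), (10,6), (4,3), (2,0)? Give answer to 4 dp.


Cov(X,Y) = 2.1600, Var(X) = 10.2400, Var(Y) = 12.2400
rho = Cov/(sqrt(VarX)*sqrt(VarY)) = 0.1929

0.1929


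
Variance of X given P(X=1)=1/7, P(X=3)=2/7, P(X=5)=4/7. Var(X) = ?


E[X] = 27/7, E[X^2] = 17
Var(X) = E[X^2] - (E[X])^2 = 17 - (27/7)^2 = 104/49

104/49


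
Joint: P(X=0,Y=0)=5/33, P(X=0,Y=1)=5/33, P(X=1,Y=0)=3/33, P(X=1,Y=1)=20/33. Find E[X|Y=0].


P(Y=0) = 8/33
E[X|Y=0] = (0*5 + 1*3)/8 = 3/8

3/8


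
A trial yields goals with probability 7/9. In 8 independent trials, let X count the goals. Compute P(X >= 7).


P(X>=7) = P(X=7) + P(X=8)
= 13176688/43046721 + 5764801/43046721
= 18941489/43046721

18941489/43046721


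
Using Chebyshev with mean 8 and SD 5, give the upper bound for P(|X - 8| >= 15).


k = 15/5 = 3
Chebyshev: P(|X-mu| >= k*sigma) <= 1/k^2 = 1/3^2 = 1/9

1/9


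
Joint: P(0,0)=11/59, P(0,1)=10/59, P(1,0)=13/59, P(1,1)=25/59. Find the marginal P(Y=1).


P(Y=1) = P(0,1)+P(1,1) = 10/59 + 25/59 = 35/59

35/59


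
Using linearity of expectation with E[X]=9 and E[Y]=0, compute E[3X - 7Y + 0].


E[3X - 7Y + 0] = 3*E[X] - 7*E[Y] + 0
= (3)*(9) + (-7)*(0) + (0)
= 27 + 0 + 0 = 27

27


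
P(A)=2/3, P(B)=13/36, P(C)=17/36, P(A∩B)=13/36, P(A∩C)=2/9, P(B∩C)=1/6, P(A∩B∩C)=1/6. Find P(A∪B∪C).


P(A∪B∪C) = P(A)+P(B)+P(C) - P(AB)-P(AC)-P(BC) + P(ABC)
= 2/3+13/36+17/36 - 13/36-2/9-1/6 + 1/6
= 11/12

11/12


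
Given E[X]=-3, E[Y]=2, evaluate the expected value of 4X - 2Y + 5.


E[4X - 2Y + 5] = 4*E[X] - 2*E[Y] + 5
= (4)*(-3) + (-2)*(2) + (5)
= -12 - 4 + 5 = -11

-11


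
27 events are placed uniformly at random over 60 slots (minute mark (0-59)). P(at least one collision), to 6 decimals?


P(all different) = prod((60-i)/60 for i=0..26) = 0.000936
P(at least one match) = 1 - 0.000936 = 0.999064

0.999064


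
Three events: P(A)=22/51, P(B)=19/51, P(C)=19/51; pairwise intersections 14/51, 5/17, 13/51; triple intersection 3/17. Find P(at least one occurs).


P(A∪B∪C) = P(A)+P(B)+P(C) - P(AB)-P(AC)-P(BC) + P(ABC)
= 22/51+19/51+19/51 - 14/51-5/17-13/51 + 3/17
= 9/17

9/17


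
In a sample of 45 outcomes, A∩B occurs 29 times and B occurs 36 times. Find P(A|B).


P(A|B) = P(A∩B)/P(B) = (29/45)/(36/45) = 29/36

29/36


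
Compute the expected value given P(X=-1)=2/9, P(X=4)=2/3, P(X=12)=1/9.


E[X] = sum(x * P(x))
= -1*2/9 + 4*2/3 + 12*1/9
= 34/9

34/9


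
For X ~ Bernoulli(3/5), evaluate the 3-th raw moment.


For Bernoulli: X in {0,1}
E[X^3] = 0^3*(1-3/5) + 1^3*3/5 = 3/5

3/5


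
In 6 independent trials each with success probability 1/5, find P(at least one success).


P(at least one) = 1 - P(none)
P(none) = (1 - 1/5)^6 = (4/5)^6 = 4096/15625
P(at least one) = 1 - 4096/15625 = 11529/15625

11529/15625


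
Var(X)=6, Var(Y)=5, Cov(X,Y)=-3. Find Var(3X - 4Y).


Var(3X - 4Y) = 3^2*Var(X) + (-4)^2*Var(Y) + 2*3*(-4)*Cov(X,Y)
= 9*6 + 16*5 - 24*(-3)
= 54 + 80 + 72 = 206

206


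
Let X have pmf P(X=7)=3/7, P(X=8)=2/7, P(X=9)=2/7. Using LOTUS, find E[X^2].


E[X^2] = sum(g(x)*P(x))
= 49*3/7 + 64*2/7 + 81*2/7
= 437/7

437/7


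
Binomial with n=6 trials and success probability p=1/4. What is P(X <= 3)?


P(X<=3) = P(X=0) + P(X=1) + P(X=2) + P(X=3)
= 729/4096 + 729/2048 + 1215/4096 + 135/1024
= 1971/2048

1971/2048


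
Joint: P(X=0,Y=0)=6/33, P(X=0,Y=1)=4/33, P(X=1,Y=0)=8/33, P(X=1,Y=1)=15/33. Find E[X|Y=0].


P(Y=0) = 14/33
E[X|Y=0] = (0*6 + 1*8)/14 = 8/14 = 4/7

4/7


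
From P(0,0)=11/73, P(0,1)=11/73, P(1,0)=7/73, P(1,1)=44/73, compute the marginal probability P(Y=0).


P(Y=0) = P(0,0)+P(1,0) = 11/73 + 7/73 = 18/73

18/73


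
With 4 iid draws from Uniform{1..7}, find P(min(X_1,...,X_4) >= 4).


P(min >= 4) = P(all X_i >= 4) = (P(X_1 >= 4))^4
= (4/7)^4 = 256/2401

256/2401


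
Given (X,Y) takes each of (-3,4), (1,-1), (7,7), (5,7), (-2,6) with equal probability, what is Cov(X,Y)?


E[X]=8/5, E[Y]=23/5, E[XY]=59/5
Cov(X,Y) = E[XY] - E[X]E[Y] = 59/5 - 8/5*23/5 = 111/25

111/25


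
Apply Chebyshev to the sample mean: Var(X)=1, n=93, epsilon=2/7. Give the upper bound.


Var(Xbar) = Var(X)/n = 1/93
Chebyshev: P(|Xbar-mu| >= 2/7) <= Var(Xbar)/(2/7)^2 = (1/93)/(4/49) = 49/372

49/372


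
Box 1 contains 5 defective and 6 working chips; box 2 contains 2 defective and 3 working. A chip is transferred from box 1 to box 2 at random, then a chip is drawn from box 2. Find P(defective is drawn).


P(transfer defective) = 5/11; P(transfer working) = 6/11
If defective transferred: Urn II has 3 defective of 6, so P(defective|defective moved) = 1/2
If working transferred: Urn II has 2 defective of 6, so P(defective|working moved) = 1/3
By total probability: P(defective) = 5/11*1/2 + 6/11*1/3 = 9/22

9/22


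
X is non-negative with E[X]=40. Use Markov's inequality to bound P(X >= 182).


Markov: P(X >= a) <= E[X]/a
P(X >= 182) <= 40/182 = 20/91

20/91


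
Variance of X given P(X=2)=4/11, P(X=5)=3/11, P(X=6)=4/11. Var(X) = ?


E[X] = 47/11, E[X^2] = 235/11
Var(X) = E[X^2] - (E[X])^2 = 235/11 - (47/11)^2 = 376/121

376/121


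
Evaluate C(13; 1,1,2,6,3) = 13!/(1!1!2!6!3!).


13! = 6227020800
Denominator: 1!=1 * 1!=1 * 2!=2 * 6!=720 * 3!=6
Coefficient = 6227020800 / 8640 = 720720

720720


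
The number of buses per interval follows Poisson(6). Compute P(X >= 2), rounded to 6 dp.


P(X>=2) = 1 - P(X<=1) = 1 - (e^(-6)*6^0/0! + e^(-6)*6^1/1!)
≈ 1 - (0.0024787522 + 0.0148725131)
= 1 - 0.0173512653 = 0.9826487347
≈ 0.982649

0.982649


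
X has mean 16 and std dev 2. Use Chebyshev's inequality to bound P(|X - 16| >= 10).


k = 10/2 = 5
Chebyshev: P(|X-mu| >= k*sigma) <= 1/k^2 = 1/5^2 = 1/25

1/25


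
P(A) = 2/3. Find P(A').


P(A') = 1 - P(A) = 1 - 2/3 = 1/3

1/3


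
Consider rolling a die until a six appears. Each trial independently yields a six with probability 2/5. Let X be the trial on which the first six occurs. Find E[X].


For geometric (trials until first success), E[X] = 1/p = 1/(2/5) = 5/2

5/2


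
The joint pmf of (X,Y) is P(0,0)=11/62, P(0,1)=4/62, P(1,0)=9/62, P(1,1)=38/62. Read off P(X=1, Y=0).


Read from table: P(X=1, Y=0) = 9/62

9/62


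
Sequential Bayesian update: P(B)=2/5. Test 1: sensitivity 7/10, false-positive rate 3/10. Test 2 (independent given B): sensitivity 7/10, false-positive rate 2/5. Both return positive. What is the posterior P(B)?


After test 1: P(+) = 7/10*2/5 + 3/10*3/5 = 23/50
P(B|+) = (7/25)/(23/50) = 14/23
After test 2 (use post1 as new prior): P(+) = 7/10*14/23 + 2/5*9/23 = 67/115
P(B|+,+) = (49/115)/(67/115) = 49/67

49/67


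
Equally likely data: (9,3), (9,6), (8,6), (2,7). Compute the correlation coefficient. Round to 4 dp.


Cov(X,Y) = -2.7500, Var(X) = 8.5000, Var(Y) = 2.2500
rho = Cov/(sqrt(VarX)*sqrt(VarY)) = -0.6288

-0.6288


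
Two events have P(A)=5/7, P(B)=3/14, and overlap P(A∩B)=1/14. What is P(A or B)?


P(A∪B) = P(A) + P(B) - P(A∩B)
= 5/7 + 3/14 - 1/14 = 6/7

6/7


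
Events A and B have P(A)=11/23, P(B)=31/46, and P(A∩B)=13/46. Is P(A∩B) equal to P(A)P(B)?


P(A)*P(B) = 11/23*31/46 = 341/1058
P(A∩B) = 13/46 != 341/1058, so not independent

No, A and B are not independent


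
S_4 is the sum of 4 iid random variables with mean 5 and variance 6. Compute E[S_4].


E[S_n] = n*E[X_1] = 4*5 = 20

20


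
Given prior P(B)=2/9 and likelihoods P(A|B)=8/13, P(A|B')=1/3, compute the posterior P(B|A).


P(A) = P(A|B)P(B) + P(A|B')P(B') = 8/13*2/9 + 1/3*7/9 = 139/351
P(B|A) = P(A|B)P(B)/P(A) = (16/117)/(139/351) = 48/139

48/139


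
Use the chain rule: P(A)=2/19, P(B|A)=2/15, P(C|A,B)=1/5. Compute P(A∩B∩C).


P(A∩B∩C) = P(A) * P(B|A) * P(C|A∩B)
= 2/19 * 2/15 * 1/5
= 4/285 * 1/5 = 4/1425

4/1425


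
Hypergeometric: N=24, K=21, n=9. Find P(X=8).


P(X=8) = C(21,8)*C(3,1) / C(24,9)
= 203490*3 / 1307504
= 610470/1307504 = 945/2024

945/2024


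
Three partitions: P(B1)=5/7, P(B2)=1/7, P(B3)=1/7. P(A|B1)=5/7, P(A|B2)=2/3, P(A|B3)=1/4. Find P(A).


P(A) = P(A|B1)P(B1) + P(A|B2)P(B2) + P(A|B3)P(B3)
= 5/7*5/7 + 2/3*1/7 + 1/4*1/7
= 25/49 + 2/21 + 1/28 = 377/588

377/588


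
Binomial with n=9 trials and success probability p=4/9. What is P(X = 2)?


P(X=2) = C(9,2) * p^2 * (1-p)^7
= 36 * 16/81 * 78125/4782969
= 5000000/43046721

5000000/43046721


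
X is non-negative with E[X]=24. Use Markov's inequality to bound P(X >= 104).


Markov: P(X >= a) <= E[X]/a
P(X >= 104) <= 24/104 = 3/13

3/13


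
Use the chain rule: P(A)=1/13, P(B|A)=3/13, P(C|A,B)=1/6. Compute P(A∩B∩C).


P(A∩B∩C) = P(A) * P(B|A) * P(C|A∩B)
= 1/13 * 3/13 * 1/6
= 3/169 * 1/6 = 1/338

1/338


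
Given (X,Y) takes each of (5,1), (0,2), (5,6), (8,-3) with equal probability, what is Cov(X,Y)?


E[X]=9/2, E[Y]=3/2, E[XY]=11/4
Cov(X,Y) = E[XY] - E[X]E[Y] = 11/4 - 9/2*3/2 = -4

-4


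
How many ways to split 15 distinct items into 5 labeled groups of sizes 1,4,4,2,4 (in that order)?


15! = 1307674368000
Denominator: 1!=1 * 4!=24 * 4!=24 * 2!=2 * 4!=24
Coefficient = 1307674368000 / 27648 = 47297250

47297250


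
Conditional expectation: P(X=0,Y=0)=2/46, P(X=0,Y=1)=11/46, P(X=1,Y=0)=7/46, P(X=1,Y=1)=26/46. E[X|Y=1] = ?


P(Y=1) = 37/46
E[X|Y=1] = (0*11 + 1*26)/37 = 26/37

26/37


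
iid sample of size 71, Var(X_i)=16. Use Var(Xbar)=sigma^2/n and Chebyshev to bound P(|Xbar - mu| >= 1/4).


Var(Xbar) = Var(X)/n = 16/71
Chebyshev: P(|Xbar-mu| >= 1/4) <= Var(Xbar)/(1/4)^2 = (16/71)/(1/16) = 256/71
Bound exceeds 1, so trivial bound: 1

1


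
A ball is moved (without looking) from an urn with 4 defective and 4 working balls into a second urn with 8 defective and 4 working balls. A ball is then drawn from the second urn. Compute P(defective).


P(transfer defective) = 4/8 = 1/2; P(transfer working) = 1/2
If defective transferred: Urn II has 9 defective of 13, so P(defective|defective moved) = 9/13
If working transferred: Urn II has 8 defective of 13, so P(defective|working moved) = 8/13
By total probability: P(defective) = 1/2*9/13 + 1/2*8/13 = 17/26

17/26


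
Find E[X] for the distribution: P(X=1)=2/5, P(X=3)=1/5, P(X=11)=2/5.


E[X] = sum(x * P(x))
= 1*2/5 + 3*1/5 + 11*2/5
= 27/5

27/5


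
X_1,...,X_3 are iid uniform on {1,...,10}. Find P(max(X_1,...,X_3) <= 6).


P(max <= 6) = P(all X_i <= 6) = (P(X_1 <= 6))^3
= (6/10)^3 = (3/5)^3 = 27/125

27/125


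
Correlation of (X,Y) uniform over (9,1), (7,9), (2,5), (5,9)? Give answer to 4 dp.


Cov(X,Y) = -2.7500, Var(X) = 6.6875, Var(Y) = 11.0000
rho = Cov/(sqrt(VarX)*sqrt(VarY)) = -0.3206

-0.3206


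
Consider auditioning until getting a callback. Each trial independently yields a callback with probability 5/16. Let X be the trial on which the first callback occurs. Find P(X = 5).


P(X=5) = (1-p)^4 * p = (11/16)^4 * 5/16
= 14641/65536 * 5/16 = 73205/1048576

73205/1048576


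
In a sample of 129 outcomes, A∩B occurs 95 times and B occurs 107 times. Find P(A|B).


P(A|B) = P(A∩B)/P(B) = (95/129)/(107/129) = 95/107

95/107


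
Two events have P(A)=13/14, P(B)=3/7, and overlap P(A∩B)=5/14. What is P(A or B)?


P(A∪B) = P(A) + P(B) - P(A∩B)
= 13/14 + 3/7 - 5/14 = 1

1


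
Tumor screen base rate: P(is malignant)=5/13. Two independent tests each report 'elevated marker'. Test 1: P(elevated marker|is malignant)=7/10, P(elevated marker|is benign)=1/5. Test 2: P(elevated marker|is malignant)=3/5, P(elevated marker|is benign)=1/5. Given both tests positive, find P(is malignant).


After test 1: P(+) = 7/10*5/13 + 1/5*8/13 = 51/130
P(B|+) = (7/26)/(51/130) = 35/51
After test 2 (use post1 as new prior): P(+) = 3/5*35/51 + 1/5*16/51 = 121/255
P(B|+,+) = (7/17)/(121/255) = 105/121

105/121


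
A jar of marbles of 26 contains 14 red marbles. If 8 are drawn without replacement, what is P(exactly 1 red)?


P(X=1) = C(14,1)*C(12,7) / C(26,8)
= 14*792 / 1562275
= 11088/1562275 = 1008/142025

1008/142025


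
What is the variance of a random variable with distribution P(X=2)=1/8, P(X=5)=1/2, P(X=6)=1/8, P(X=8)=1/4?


E[X] = 11/2, E[X^2] = 67/2
Var(X) = E[X^2] - (E[X])^2 = 67/2 - (11/2)^2 = 13/4

13/4


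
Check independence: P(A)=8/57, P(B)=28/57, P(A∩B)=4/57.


P(A)*P(B) = 8/57*28/57 = 224/3249
P(A∩B) = 4/57 != 224/3249, so not independent

No, A and B are not independent


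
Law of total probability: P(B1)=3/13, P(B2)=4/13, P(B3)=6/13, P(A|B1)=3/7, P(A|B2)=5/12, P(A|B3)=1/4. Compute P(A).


P(A) = P(A|B1)P(B1) + P(A|B2)P(B2) + P(A|B3)P(B3)
= 3/7*3/13 + 5/12*4/13 + 1/4*6/13
= 9/91 + 5/39 + 3/26 = 187/546

187/546


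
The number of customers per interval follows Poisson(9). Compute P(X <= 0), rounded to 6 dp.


P(X<=0) = e^(-9)*9^0/0!
≈ 0.0001234098
≈ 0.000123

0.000123


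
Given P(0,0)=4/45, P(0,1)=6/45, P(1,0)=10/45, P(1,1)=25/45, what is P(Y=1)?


P(Y=1) = P(0,1)+P(1,1) = 6/45 + 25/45 = 31/45

31/45


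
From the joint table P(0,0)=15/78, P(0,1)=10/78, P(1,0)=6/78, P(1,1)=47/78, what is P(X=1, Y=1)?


Read from table: P(X=1, Y=1) = 47/78

47/78


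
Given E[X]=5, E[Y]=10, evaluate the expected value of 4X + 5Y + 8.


E[4X + 5Y + 8] = 4*E[X] + 5*E[Y] + 8
= (4)*(5) + (5)*(10) + (8)
= 20 + 50 + 8 = 78

78


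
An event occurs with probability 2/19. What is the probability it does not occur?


P(A') = 1 - P(A) = 1 - 2/19 = 17/19

17/19


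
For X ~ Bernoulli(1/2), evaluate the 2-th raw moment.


For Bernoulli: X in {0,1}
E[X^2] = 0^2*(1-1/2) + 1^2*1/2 = 1/2

1/2


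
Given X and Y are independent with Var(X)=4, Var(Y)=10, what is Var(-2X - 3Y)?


Independence => Cov(X,Y)=0
Var(-2X - 3Y) = (-2)^2*Var(X) + (-3)^2*Var(Y)
= 4*4 + 9*10 = 106

106


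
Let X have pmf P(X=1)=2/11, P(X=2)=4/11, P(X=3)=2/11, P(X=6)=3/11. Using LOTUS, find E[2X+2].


E[2X+2] = sum(g(x)*P(x))
= 4*2/11 + 6*4/11 + 8*2/11 + 14*3/11
= 90/11

90/11


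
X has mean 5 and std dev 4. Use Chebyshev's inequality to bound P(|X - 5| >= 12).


k = 12/4 = 3
Chebyshev: P(|X-mu| >= k*sigma) <= 1/k^2 = 1/3^2 = 1/9

1/9


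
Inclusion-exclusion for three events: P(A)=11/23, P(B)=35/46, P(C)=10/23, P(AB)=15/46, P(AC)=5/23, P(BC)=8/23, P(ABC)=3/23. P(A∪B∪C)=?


P(A∪B∪C) = P(A)+P(B)+P(C) - P(AB)-P(AC)-P(BC) + P(ABC)
= 11/23+35/46+10/23 - 15/46-5/23-8/23 + 3/23
= 21/23

21/23


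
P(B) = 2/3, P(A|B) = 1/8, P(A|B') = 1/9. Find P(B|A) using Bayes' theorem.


P(A) = P(A|B)P(B) + P(A|B')P(B') = 1/8*2/3 + 1/9*1/3 = 13/108
P(B|A) = P(A|B)P(B)/P(A) = (1/12)/(13/108) = 9/13

9/13


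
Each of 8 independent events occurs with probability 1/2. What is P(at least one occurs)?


P(at least one) = 1 - P(none)
P(none) = (1 - 1/2)^8 = (1/2)^8 = 1/256
P(at least one) = 1 - 1/256 = 255/256

255/256


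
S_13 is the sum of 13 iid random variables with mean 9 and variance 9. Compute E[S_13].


E[S_n] = n*E[X_1] = 13*9 = 117

117


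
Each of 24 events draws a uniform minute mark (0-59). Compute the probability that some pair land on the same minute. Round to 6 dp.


P(all different) = prod((60-i)/60 for i=0..23) = 0.004721
P(at least one match) = 1 - 0.004721 = 0.995279

0.995279


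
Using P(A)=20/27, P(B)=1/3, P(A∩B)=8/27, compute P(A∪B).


P(A∪B) = P(A) + P(B) - P(A∩B)
= 20/27 + 1/3 - 8/27 = 7/9

7/9


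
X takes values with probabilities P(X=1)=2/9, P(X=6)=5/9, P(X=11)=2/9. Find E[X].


E[X] = sum(x * P(x))
= 1*2/9 + 6*5/9 + 11*2/9
= 6

6


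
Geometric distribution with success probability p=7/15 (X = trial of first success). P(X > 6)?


P(X > 6) = P(first 6 trials all fail) = (1-p)^6 = (8/15)^6 = 262144/11390625

262144/11390625


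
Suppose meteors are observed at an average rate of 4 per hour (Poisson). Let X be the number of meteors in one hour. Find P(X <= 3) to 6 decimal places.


P(X<=3) = e^(-4)*4^0/0! + e^(-4)*4^1/1! + e^(-4)*4^2/2! + e^(-4)*4^3/3!
≈ 0.0183156389 + 0.0732625556 + 0.1465251111 + 0.1953668148
= 0.4334701204
≈ 0.433470

0.433470


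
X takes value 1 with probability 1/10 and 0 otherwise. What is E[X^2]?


For Bernoulli: X in {0,1}
E[X^2] = 0^2*(1-1/10) + 1^2*1/10 = 1/10

1/10


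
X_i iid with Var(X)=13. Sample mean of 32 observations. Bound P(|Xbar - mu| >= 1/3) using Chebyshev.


Var(Xbar) = Var(X)/n = 13/32
Chebyshev: P(|Xbar-mu| >= 1/3) <= Var(Xbar)/(1/3)^2 = (13/32)/(1/9) = 117/32
Bound exceeds 1, so trivial bound: 1

1


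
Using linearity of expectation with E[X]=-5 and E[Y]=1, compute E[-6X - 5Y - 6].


E[-6X - 5Y - 6] = -6*E[X] - 5*E[Y] - 6
= (-6)*(-5) + (-5)*(1) + (-6)
= 30 - 5 - 6 = 19

19


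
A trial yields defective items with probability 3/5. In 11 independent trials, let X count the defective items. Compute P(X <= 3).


P(X<=3) = P(X=0) + P(X=1) + P(X=2) + P(X=3)
= 2048/48828125 + 33792/48828125 + 50688/9765625 + 228096/9765625
= 285952/9765625

285952/9765625


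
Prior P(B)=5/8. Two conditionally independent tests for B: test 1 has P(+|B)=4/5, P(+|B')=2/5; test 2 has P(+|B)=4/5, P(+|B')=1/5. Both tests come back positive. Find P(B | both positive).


After test 1: P(+) = 4/5*5/8 + 2/5*3/8 = 13/20
P(B|+) = (1/2)/(13/20) = 10/13
After test 2 (use post1 as new prior): P(+) = 4/5*10/13 + 1/5*3/13 = 43/65
P(B|+,+) = (8/13)/(43/65) = 40/43

40/43


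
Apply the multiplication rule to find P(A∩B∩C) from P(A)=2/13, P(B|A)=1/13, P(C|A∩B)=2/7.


P(A∩B∩C) = P(A) * P(B|A) * P(C|A∩B)
= 2/13 * 1/13 * 2/7
= 2/169 * 2/7 = 4/1183

4/1183


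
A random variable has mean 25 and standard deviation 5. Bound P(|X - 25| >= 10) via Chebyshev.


k = 10/5 = 2
Chebyshev: P(|X-mu| >= k*sigma) <= 1/k^2 = 1/2^2 = 1/4

1/4


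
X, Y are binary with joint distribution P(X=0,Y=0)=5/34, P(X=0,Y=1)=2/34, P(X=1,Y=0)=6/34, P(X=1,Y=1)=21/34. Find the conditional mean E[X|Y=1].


P(Y=1) = 23/34
E[X|Y=1] = (0*2 + 1*21)/23 = 21/23

21/23


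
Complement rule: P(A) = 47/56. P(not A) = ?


P(A') = 1 - P(A) = 1 - 47/56 = 9/56

9/56


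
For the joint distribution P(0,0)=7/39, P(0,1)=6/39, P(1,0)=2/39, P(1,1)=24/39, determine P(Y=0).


P(Y=0) = P(0,0)+P(1,0) = 7/39 + 2/39 = 9/39 = 3/13

3/13


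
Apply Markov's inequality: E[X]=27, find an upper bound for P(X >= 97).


Markov: P(X >= a) <= E[X]/a
P(X >= 97) <= 27/97

27/97


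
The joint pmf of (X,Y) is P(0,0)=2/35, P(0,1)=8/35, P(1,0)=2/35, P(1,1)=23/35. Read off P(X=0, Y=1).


Read from table: P(X=0, Y=1) = 8/35

8/35


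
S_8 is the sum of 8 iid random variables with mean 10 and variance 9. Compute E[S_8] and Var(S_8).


E[S_n] = n*mu = 8*10 = 80
Var(S_n) = n*sigma^2 = 8*9 = 72

E[S_8]=80, Var(S_8)=72


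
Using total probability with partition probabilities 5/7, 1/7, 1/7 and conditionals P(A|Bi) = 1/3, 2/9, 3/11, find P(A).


P(A) = P(A|B1)P(B1) + P(A|B2)P(B2) + P(A|B3)P(B3)
= 1/3*5/7 + 2/9*1/7 + 3/11*1/7
= 5/21 + 2/63 + 3/77 = 214/693

214/693


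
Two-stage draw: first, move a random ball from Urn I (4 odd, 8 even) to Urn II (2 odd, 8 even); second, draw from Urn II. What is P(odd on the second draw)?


P(transfer odd) = 4/12 = 1/3; P(transfer even) = 2/3
If odd transferred: Urn II has 3 odd of 11, so P(odd|odd moved) = 3/11
If even transferred: Urn II has 2 odd of 11, so P(odd|even moved) = 2/11
By total probability: P(odd) = 1/3*3/11 + 2/3*2/11 = 7/33

7/33


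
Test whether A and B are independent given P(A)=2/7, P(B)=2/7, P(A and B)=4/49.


P(A)*P(B) = 2/7*2/7 = 4/49
P(A∩B) = 4/49, which equals P(A)P(B), so independent

Yes, A and B are independent
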